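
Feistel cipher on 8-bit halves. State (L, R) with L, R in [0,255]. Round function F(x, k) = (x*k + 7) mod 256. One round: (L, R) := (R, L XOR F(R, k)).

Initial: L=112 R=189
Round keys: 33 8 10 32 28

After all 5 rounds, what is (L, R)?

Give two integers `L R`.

Answer: 253 172

Derivation:
Round 1 (k=33): L=189 R=20
Round 2 (k=8): L=20 R=26
Round 3 (k=10): L=26 R=31
Round 4 (k=32): L=31 R=253
Round 5 (k=28): L=253 R=172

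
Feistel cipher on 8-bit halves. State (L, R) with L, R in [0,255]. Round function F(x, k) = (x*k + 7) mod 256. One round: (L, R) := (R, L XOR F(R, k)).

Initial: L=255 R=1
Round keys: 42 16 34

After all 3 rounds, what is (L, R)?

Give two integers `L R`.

Answer: 230 93

Derivation:
Round 1 (k=42): L=1 R=206
Round 2 (k=16): L=206 R=230
Round 3 (k=34): L=230 R=93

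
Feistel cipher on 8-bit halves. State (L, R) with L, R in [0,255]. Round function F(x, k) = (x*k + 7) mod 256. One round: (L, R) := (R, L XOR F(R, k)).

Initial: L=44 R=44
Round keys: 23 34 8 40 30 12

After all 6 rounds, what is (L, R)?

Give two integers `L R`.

Round 1 (k=23): L=44 R=215
Round 2 (k=34): L=215 R=185
Round 3 (k=8): L=185 R=24
Round 4 (k=40): L=24 R=126
Round 5 (k=30): L=126 R=211
Round 6 (k=12): L=211 R=149

Answer: 211 149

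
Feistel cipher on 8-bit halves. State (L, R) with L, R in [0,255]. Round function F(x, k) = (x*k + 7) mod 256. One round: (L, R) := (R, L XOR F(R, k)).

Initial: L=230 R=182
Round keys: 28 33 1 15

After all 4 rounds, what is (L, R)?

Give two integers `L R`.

Answer: 132 69

Derivation:
Round 1 (k=28): L=182 R=9
Round 2 (k=33): L=9 R=134
Round 3 (k=1): L=134 R=132
Round 4 (k=15): L=132 R=69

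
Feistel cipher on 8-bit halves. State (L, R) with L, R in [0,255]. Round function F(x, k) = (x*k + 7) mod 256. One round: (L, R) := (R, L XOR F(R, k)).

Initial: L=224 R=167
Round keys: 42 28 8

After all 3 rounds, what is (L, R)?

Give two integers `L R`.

Round 1 (k=42): L=167 R=141
Round 2 (k=28): L=141 R=212
Round 3 (k=8): L=212 R=42

Answer: 212 42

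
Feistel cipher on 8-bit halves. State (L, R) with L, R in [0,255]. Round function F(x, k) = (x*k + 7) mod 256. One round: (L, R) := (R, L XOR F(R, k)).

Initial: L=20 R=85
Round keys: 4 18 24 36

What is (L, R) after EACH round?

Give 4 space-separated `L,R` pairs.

Round 1 (k=4): L=85 R=79
Round 2 (k=18): L=79 R=192
Round 3 (k=24): L=192 R=72
Round 4 (k=36): L=72 R=231

Answer: 85,79 79,192 192,72 72,231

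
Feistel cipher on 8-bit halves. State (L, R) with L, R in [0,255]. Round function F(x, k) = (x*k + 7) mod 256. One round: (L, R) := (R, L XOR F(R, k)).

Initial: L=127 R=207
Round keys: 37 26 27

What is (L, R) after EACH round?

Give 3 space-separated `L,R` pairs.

Round 1 (k=37): L=207 R=141
Round 2 (k=26): L=141 R=150
Round 3 (k=27): L=150 R=84

Answer: 207,141 141,150 150,84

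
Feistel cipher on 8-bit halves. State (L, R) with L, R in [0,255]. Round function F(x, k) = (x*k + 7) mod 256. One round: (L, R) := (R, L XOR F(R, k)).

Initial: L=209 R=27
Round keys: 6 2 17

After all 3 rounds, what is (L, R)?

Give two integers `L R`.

Round 1 (k=6): L=27 R=120
Round 2 (k=2): L=120 R=236
Round 3 (k=17): L=236 R=203

Answer: 236 203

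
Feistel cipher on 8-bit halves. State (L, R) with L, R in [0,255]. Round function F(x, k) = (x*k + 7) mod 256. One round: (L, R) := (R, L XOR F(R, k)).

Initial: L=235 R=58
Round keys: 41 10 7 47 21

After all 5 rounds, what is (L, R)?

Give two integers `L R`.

Round 1 (k=41): L=58 R=186
Round 2 (k=10): L=186 R=113
Round 3 (k=7): L=113 R=164
Round 4 (k=47): L=164 R=82
Round 5 (k=21): L=82 R=101

Answer: 82 101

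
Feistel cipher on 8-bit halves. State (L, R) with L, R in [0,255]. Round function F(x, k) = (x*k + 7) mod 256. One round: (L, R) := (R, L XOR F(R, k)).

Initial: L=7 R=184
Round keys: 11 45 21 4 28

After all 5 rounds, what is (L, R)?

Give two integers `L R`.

Round 1 (k=11): L=184 R=232
Round 2 (k=45): L=232 R=119
Round 3 (k=21): L=119 R=34
Round 4 (k=4): L=34 R=248
Round 5 (k=28): L=248 R=5

Answer: 248 5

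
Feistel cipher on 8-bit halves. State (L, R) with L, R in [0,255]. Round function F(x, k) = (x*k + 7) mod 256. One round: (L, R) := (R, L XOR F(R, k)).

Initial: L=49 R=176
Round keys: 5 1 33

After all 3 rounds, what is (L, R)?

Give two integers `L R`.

Round 1 (k=5): L=176 R=70
Round 2 (k=1): L=70 R=253
Round 3 (k=33): L=253 R=226

Answer: 253 226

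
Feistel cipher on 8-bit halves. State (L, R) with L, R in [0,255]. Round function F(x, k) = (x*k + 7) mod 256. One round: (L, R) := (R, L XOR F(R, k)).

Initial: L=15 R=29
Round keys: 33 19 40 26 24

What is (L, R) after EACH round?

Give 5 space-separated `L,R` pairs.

Answer: 29,203 203,5 5,4 4,106 106,243

Derivation:
Round 1 (k=33): L=29 R=203
Round 2 (k=19): L=203 R=5
Round 3 (k=40): L=5 R=4
Round 4 (k=26): L=4 R=106
Round 5 (k=24): L=106 R=243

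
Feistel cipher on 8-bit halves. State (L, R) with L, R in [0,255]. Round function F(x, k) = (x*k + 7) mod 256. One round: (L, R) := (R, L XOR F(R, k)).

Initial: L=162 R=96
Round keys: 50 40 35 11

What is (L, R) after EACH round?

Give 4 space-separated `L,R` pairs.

Answer: 96,101 101,175 175,145 145,237

Derivation:
Round 1 (k=50): L=96 R=101
Round 2 (k=40): L=101 R=175
Round 3 (k=35): L=175 R=145
Round 4 (k=11): L=145 R=237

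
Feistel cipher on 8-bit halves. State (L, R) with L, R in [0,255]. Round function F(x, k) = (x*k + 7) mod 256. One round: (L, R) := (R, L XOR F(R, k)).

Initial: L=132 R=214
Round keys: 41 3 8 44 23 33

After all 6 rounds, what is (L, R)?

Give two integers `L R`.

Answer: 90 250

Derivation:
Round 1 (k=41): L=214 R=201
Round 2 (k=3): L=201 R=180
Round 3 (k=8): L=180 R=110
Round 4 (k=44): L=110 R=91
Round 5 (k=23): L=91 R=90
Round 6 (k=33): L=90 R=250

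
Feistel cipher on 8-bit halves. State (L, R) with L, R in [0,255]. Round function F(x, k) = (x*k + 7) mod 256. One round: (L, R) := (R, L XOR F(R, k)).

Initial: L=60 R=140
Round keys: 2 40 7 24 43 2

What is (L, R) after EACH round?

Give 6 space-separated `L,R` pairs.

Round 1 (k=2): L=140 R=35
Round 2 (k=40): L=35 R=243
Round 3 (k=7): L=243 R=143
Round 4 (k=24): L=143 R=156
Round 5 (k=43): L=156 R=180
Round 6 (k=2): L=180 R=243

Answer: 140,35 35,243 243,143 143,156 156,180 180,243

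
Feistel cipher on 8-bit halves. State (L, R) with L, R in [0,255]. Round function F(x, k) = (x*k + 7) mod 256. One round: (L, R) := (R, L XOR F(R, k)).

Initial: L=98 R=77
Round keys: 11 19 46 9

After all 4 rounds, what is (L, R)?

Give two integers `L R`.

Round 1 (k=11): L=77 R=52
Round 2 (k=19): L=52 R=174
Round 3 (k=46): L=174 R=127
Round 4 (k=9): L=127 R=208

Answer: 127 208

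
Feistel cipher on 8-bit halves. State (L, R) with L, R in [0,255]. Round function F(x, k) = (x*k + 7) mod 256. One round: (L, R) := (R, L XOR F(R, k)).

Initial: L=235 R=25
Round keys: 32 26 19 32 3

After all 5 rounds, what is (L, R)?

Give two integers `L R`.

Round 1 (k=32): L=25 R=204
Round 2 (k=26): L=204 R=166
Round 3 (k=19): L=166 R=149
Round 4 (k=32): L=149 R=1
Round 5 (k=3): L=1 R=159

Answer: 1 159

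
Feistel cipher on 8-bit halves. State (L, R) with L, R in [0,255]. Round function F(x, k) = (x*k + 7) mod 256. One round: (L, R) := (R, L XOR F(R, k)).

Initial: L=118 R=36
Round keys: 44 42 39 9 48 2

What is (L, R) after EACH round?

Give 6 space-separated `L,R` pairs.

Answer: 36,65 65,149 149,251 251,79 79,44 44,16

Derivation:
Round 1 (k=44): L=36 R=65
Round 2 (k=42): L=65 R=149
Round 3 (k=39): L=149 R=251
Round 4 (k=9): L=251 R=79
Round 5 (k=48): L=79 R=44
Round 6 (k=2): L=44 R=16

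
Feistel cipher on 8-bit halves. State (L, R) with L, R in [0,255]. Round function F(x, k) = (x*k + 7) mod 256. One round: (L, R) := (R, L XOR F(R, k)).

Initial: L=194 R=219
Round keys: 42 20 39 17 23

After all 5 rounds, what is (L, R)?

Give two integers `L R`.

Round 1 (k=42): L=219 R=55
Round 2 (k=20): L=55 R=136
Round 3 (k=39): L=136 R=136
Round 4 (k=17): L=136 R=135
Round 5 (k=23): L=135 R=160

Answer: 135 160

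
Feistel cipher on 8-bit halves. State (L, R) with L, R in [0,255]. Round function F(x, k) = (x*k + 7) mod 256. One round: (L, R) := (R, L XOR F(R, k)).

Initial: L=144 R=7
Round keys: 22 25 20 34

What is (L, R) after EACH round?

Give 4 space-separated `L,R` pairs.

Answer: 7,49 49,215 215,226 226,220

Derivation:
Round 1 (k=22): L=7 R=49
Round 2 (k=25): L=49 R=215
Round 3 (k=20): L=215 R=226
Round 4 (k=34): L=226 R=220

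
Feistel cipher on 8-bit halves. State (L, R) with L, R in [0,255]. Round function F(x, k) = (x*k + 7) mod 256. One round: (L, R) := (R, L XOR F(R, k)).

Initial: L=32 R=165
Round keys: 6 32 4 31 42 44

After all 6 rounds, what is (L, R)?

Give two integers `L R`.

Round 1 (k=6): L=165 R=197
Round 2 (k=32): L=197 R=2
Round 3 (k=4): L=2 R=202
Round 4 (k=31): L=202 R=127
Round 5 (k=42): L=127 R=23
Round 6 (k=44): L=23 R=132

Answer: 23 132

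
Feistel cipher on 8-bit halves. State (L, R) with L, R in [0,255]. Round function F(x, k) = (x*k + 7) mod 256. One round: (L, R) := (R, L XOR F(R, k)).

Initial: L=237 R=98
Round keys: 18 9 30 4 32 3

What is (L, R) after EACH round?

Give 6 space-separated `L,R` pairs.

Round 1 (k=18): L=98 R=6
Round 2 (k=9): L=6 R=95
Round 3 (k=30): L=95 R=47
Round 4 (k=4): L=47 R=156
Round 5 (k=32): L=156 R=168
Round 6 (k=3): L=168 R=99

Answer: 98,6 6,95 95,47 47,156 156,168 168,99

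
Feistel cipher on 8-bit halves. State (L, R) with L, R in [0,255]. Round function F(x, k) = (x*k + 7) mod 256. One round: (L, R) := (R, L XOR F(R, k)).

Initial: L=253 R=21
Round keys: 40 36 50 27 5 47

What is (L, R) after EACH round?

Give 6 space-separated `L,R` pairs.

Round 1 (k=40): L=21 R=178
Round 2 (k=36): L=178 R=26
Round 3 (k=50): L=26 R=169
Round 4 (k=27): L=169 R=192
Round 5 (k=5): L=192 R=110
Round 6 (k=47): L=110 R=249

Answer: 21,178 178,26 26,169 169,192 192,110 110,249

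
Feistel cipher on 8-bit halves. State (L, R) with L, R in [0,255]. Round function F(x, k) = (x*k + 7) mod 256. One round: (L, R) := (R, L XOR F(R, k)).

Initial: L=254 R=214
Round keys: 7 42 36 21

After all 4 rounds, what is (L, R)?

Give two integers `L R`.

Round 1 (k=7): L=214 R=31
Round 2 (k=42): L=31 R=203
Round 3 (k=36): L=203 R=140
Round 4 (k=21): L=140 R=72

Answer: 140 72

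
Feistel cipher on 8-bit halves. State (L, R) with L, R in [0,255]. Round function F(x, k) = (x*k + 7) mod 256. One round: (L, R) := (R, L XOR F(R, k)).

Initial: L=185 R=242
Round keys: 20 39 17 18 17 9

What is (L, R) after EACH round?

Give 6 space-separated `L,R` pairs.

Answer: 242,86 86,211 211,92 92,172 172,47 47,2

Derivation:
Round 1 (k=20): L=242 R=86
Round 2 (k=39): L=86 R=211
Round 3 (k=17): L=211 R=92
Round 4 (k=18): L=92 R=172
Round 5 (k=17): L=172 R=47
Round 6 (k=9): L=47 R=2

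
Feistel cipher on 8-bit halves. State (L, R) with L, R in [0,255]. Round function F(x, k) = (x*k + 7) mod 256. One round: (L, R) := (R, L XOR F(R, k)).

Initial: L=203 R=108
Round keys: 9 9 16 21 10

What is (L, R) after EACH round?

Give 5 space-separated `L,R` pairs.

Answer: 108,24 24,179 179,47 47,81 81,30

Derivation:
Round 1 (k=9): L=108 R=24
Round 2 (k=9): L=24 R=179
Round 3 (k=16): L=179 R=47
Round 4 (k=21): L=47 R=81
Round 5 (k=10): L=81 R=30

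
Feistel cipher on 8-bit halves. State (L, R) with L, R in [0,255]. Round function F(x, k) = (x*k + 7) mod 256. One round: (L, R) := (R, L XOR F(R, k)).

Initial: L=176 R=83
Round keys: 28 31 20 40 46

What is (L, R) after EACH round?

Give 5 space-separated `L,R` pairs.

Round 1 (k=28): L=83 R=171
Round 2 (k=31): L=171 R=239
Round 3 (k=20): L=239 R=24
Round 4 (k=40): L=24 R=40
Round 5 (k=46): L=40 R=47

Answer: 83,171 171,239 239,24 24,40 40,47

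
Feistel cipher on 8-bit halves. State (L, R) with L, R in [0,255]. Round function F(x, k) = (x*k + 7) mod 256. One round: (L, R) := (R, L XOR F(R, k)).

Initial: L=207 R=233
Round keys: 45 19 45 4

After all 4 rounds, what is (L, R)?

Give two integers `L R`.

Answer: 63 58

Derivation:
Round 1 (k=45): L=233 R=51
Round 2 (k=19): L=51 R=57
Round 3 (k=45): L=57 R=63
Round 4 (k=4): L=63 R=58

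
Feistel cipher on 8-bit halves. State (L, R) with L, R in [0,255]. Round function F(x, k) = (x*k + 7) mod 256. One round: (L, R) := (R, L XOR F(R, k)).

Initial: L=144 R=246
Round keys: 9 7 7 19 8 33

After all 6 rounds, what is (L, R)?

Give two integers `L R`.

Round 1 (k=9): L=246 R=61
Round 2 (k=7): L=61 R=68
Round 3 (k=7): L=68 R=222
Round 4 (k=19): L=222 R=197
Round 5 (k=8): L=197 R=241
Round 6 (k=33): L=241 R=221

Answer: 241 221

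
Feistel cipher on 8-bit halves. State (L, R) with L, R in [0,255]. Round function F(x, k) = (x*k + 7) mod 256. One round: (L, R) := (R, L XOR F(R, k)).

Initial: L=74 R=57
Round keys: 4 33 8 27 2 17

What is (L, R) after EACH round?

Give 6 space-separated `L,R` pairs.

Answer: 57,161 161,241 241,46 46,16 16,9 9,176

Derivation:
Round 1 (k=4): L=57 R=161
Round 2 (k=33): L=161 R=241
Round 3 (k=8): L=241 R=46
Round 4 (k=27): L=46 R=16
Round 5 (k=2): L=16 R=9
Round 6 (k=17): L=9 R=176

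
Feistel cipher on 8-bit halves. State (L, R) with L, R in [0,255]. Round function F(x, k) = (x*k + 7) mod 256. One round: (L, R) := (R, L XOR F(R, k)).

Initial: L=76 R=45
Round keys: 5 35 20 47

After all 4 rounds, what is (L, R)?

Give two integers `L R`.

Answer: 251 66

Derivation:
Round 1 (k=5): L=45 R=164
Round 2 (k=35): L=164 R=94
Round 3 (k=20): L=94 R=251
Round 4 (k=47): L=251 R=66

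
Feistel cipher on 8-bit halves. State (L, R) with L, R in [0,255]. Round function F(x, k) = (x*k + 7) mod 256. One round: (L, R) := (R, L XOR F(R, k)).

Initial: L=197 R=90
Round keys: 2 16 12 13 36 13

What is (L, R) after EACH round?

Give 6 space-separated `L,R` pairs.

Round 1 (k=2): L=90 R=126
Round 2 (k=16): L=126 R=189
Round 3 (k=12): L=189 R=157
Round 4 (k=13): L=157 R=189
Round 5 (k=36): L=189 R=6
Round 6 (k=13): L=6 R=232

Answer: 90,126 126,189 189,157 157,189 189,6 6,232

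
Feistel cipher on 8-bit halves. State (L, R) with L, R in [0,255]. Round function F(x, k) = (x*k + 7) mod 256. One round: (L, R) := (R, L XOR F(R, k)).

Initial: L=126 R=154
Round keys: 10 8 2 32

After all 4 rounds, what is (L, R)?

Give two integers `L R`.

Round 1 (k=10): L=154 R=117
Round 2 (k=8): L=117 R=53
Round 3 (k=2): L=53 R=4
Round 4 (k=32): L=4 R=178

Answer: 4 178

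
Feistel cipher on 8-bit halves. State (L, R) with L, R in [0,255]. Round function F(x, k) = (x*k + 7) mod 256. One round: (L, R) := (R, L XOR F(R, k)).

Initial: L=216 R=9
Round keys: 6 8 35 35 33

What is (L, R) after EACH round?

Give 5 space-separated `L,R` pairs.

Answer: 9,229 229,38 38,220 220,61 61,56

Derivation:
Round 1 (k=6): L=9 R=229
Round 2 (k=8): L=229 R=38
Round 3 (k=35): L=38 R=220
Round 4 (k=35): L=220 R=61
Round 5 (k=33): L=61 R=56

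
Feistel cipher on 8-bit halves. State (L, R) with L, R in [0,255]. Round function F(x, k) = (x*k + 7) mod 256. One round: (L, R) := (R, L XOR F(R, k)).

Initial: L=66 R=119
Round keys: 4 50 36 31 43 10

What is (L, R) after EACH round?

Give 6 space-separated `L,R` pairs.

Round 1 (k=4): L=119 R=161
Round 2 (k=50): L=161 R=14
Round 3 (k=36): L=14 R=94
Round 4 (k=31): L=94 R=103
Round 5 (k=43): L=103 R=10
Round 6 (k=10): L=10 R=12

Answer: 119,161 161,14 14,94 94,103 103,10 10,12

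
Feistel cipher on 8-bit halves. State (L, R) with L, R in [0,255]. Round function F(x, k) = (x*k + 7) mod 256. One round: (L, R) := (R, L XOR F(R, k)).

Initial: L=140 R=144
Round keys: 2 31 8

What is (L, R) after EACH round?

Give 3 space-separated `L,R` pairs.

Round 1 (k=2): L=144 R=171
Round 2 (k=31): L=171 R=44
Round 3 (k=8): L=44 R=204

Answer: 144,171 171,44 44,204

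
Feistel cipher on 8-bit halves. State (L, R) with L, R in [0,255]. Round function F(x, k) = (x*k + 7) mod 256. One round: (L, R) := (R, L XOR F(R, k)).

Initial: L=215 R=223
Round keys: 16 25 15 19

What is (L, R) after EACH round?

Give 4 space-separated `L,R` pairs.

Answer: 223,32 32,248 248,175 175,252

Derivation:
Round 1 (k=16): L=223 R=32
Round 2 (k=25): L=32 R=248
Round 3 (k=15): L=248 R=175
Round 4 (k=19): L=175 R=252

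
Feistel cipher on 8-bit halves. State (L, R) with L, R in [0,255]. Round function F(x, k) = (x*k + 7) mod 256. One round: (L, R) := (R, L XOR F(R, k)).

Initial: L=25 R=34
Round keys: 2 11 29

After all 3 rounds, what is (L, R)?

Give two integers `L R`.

Answer: 175 136

Derivation:
Round 1 (k=2): L=34 R=82
Round 2 (k=11): L=82 R=175
Round 3 (k=29): L=175 R=136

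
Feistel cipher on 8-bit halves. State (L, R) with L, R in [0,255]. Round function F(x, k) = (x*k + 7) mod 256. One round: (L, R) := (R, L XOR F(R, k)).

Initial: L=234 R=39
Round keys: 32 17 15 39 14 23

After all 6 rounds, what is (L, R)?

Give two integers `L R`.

Answer: 148 230

Derivation:
Round 1 (k=32): L=39 R=13
Round 2 (k=17): L=13 R=195
Round 3 (k=15): L=195 R=121
Round 4 (k=39): L=121 R=181
Round 5 (k=14): L=181 R=148
Round 6 (k=23): L=148 R=230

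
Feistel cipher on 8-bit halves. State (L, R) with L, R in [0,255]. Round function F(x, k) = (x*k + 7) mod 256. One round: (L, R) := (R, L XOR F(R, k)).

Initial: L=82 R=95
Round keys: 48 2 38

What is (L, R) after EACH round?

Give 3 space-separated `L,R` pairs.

Answer: 95,133 133,78 78,30

Derivation:
Round 1 (k=48): L=95 R=133
Round 2 (k=2): L=133 R=78
Round 3 (k=38): L=78 R=30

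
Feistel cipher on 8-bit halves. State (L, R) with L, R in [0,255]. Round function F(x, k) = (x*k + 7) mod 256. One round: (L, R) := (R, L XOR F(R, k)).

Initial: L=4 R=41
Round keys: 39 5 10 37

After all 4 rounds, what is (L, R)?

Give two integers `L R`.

Round 1 (k=39): L=41 R=66
Round 2 (k=5): L=66 R=120
Round 3 (k=10): L=120 R=245
Round 4 (k=37): L=245 R=8

Answer: 245 8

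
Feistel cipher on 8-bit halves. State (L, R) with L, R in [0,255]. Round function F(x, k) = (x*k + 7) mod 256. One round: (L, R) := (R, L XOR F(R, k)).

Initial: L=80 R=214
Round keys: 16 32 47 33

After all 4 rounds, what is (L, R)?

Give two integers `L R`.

Answer: 49 105

Derivation:
Round 1 (k=16): L=214 R=55
Round 2 (k=32): L=55 R=49
Round 3 (k=47): L=49 R=49
Round 4 (k=33): L=49 R=105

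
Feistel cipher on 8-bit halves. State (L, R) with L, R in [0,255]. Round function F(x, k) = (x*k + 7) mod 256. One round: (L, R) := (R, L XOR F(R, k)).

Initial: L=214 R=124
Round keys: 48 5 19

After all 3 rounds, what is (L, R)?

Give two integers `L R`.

Round 1 (k=48): L=124 R=145
Round 2 (k=5): L=145 R=160
Round 3 (k=19): L=160 R=118

Answer: 160 118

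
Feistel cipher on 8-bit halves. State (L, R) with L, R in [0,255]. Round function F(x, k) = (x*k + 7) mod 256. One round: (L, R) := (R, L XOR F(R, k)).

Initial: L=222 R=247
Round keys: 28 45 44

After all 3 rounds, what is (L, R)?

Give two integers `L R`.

Round 1 (k=28): L=247 R=213
Round 2 (k=45): L=213 R=143
Round 3 (k=44): L=143 R=78

Answer: 143 78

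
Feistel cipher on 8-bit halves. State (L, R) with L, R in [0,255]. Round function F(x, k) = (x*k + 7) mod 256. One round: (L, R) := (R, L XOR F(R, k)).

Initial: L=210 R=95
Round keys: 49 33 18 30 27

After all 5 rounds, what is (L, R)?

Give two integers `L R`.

Answer: 229 101

Derivation:
Round 1 (k=49): L=95 R=228
Round 2 (k=33): L=228 R=52
Round 3 (k=18): L=52 R=75
Round 4 (k=30): L=75 R=229
Round 5 (k=27): L=229 R=101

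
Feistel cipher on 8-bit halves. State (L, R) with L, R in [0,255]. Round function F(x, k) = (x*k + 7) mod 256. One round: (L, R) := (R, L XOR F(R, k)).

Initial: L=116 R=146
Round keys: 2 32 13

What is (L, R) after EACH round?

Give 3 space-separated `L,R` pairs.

Round 1 (k=2): L=146 R=95
Round 2 (k=32): L=95 R=117
Round 3 (k=13): L=117 R=167

Answer: 146,95 95,117 117,167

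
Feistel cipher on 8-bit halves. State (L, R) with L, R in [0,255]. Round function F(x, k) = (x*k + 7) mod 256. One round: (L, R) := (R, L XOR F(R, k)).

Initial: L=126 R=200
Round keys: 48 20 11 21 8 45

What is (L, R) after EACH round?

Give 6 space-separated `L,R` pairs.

Answer: 200,249 249,179 179,65 65,239 239,62 62,2

Derivation:
Round 1 (k=48): L=200 R=249
Round 2 (k=20): L=249 R=179
Round 3 (k=11): L=179 R=65
Round 4 (k=21): L=65 R=239
Round 5 (k=8): L=239 R=62
Round 6 (k=45): L=62 R=2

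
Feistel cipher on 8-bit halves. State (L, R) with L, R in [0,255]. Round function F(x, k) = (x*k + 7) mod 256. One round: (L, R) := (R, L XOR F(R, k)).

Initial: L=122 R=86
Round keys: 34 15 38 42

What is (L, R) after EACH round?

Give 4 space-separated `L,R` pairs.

Round 1 (k=34): L=86 R=9
Round 2 (k=15): L=9 R=216
Round 3 (k=38): L=216 R=30
Round 4 (k=42): L=30 R=43

Answer: 86,9 9,216 216,30 30,43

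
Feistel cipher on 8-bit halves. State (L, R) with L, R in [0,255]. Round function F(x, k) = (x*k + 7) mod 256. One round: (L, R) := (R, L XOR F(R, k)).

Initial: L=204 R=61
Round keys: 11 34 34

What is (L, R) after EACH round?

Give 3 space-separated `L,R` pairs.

Round 1 (k=11): L=61 R=106
Round 2 (k=34): L=106 R=38
Round 3 (k=34): L=38 R=121

Answer: 61,106 106,38 38,121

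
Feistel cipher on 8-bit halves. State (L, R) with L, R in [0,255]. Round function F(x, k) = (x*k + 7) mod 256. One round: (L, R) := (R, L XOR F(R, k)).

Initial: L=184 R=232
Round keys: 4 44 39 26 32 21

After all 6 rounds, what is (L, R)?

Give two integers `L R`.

Round 1 (k=4): L=232 R=31
Round 2 (k=44): L=31 R=179
Round 3 (k=39): L=179 R=83
Round 4 (k=26): L=83 R=198
Round 5 (k=32): L=198 R=148
Round 6 (k=21): L=148 R=237

Answer: 148 237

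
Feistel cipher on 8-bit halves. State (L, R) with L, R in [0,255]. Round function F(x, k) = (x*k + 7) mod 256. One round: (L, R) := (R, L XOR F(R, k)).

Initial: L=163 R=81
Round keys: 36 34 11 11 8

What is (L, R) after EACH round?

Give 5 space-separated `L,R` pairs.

Answer: 81,200 200,198 198,65 65,20 20,230

Derivation:
Round 1 (k=36): L=81 R=200
Round 2 (k=34): L=200 R=198
Round 3 (k=11): L=198 R=65
Round 4 (k=11): L=65 R=20
Round 5 (k=8): L=20 R=230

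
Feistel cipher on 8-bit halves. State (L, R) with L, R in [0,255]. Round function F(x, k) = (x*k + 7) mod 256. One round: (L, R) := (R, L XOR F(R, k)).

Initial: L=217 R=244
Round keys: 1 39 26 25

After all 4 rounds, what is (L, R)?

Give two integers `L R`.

Answer: 131 19

Derivation:
Round 1 (k=1): L=244 R=34
Round 2 (k=39): L=34 R=193
Round 3 (k=26): L=193 R=131
Round 4 (k=25): L=131 R=19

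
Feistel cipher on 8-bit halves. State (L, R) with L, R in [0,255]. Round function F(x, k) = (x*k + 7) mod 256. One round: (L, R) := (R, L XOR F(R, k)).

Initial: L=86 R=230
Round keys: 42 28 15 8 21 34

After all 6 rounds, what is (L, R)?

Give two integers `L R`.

Round 1 (k=42): L=230 R=149
Round 2 (k=28): L=149 R=181
Round 3 (k=15): L=181 R=55
Round 4 (k=8): L=55 R=10
Round 5 (k=21): L=10 R=238
Round 6 (k=34): L=238 R=169

Answer: 238 169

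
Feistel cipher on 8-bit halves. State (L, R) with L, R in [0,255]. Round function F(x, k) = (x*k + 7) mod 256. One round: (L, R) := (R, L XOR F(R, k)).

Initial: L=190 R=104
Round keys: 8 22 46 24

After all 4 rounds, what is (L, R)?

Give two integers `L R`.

Round 1 (k=8): L=104 R=249
Round 2 (k=22): L=249 R=5
Round 3 (k=46): L=5 R=20
Round 4 (k=24): L=20 R=226

Answer: 20 226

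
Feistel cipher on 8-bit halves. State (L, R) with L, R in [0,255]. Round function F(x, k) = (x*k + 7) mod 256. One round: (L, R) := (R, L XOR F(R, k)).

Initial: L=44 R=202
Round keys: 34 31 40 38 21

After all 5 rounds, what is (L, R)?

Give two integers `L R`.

Answer: 125 168

Derivation:
Round 1 (k=34): L=202 R=247
Round 2 (k=31): L=247 R=58
Round 3 (k=40): L=58 R=224
Round 4 (k=38): L=224 R=125
Round 5 (k=21): L=125 R=168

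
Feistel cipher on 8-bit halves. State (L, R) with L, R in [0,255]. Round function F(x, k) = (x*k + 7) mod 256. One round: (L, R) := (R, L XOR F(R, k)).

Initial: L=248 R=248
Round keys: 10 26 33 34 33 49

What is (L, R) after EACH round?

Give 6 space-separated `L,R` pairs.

Answer: 248,79 79,245 245,211 211,248 248,44 44,139

Derivation:
Round 1 (k=10): L=248 R=79
Round 2 (k=26): L=79 R=245
Round 3 (k=33): L=245 R=211
Round 4 (k=34): L=211 R=248
Round 5 (k=33): L=248 R=44
Round 6 (k=49): L=44 R=139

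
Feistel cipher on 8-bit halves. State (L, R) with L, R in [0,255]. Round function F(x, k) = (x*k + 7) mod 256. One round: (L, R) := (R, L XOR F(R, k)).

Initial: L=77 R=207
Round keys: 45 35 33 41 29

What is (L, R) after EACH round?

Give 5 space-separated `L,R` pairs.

Round 1 (k=45): L=207 R=39
Round 2 (k=35): L=39 R=147
Round 3 (k=33): L=147 R=221
Round 4 (k=41): L=221 R=255
Round 5 (k=29): L=255 R=55

Answer: 207,39 39,147 147,221 221,255 255,55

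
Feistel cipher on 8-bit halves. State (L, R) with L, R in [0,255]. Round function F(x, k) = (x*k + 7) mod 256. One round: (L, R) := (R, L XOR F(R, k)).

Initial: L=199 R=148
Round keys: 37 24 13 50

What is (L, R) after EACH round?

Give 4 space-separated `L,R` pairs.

Answer: 148,172 172,179 179,178 178,120

Derivation:
Round 1 (k=37): L=148 R=172
Round 2 (k=24): L=172 R=179
Round 3 (k=13): L=179 R=178
Round 4 (k=50): L=178 R=120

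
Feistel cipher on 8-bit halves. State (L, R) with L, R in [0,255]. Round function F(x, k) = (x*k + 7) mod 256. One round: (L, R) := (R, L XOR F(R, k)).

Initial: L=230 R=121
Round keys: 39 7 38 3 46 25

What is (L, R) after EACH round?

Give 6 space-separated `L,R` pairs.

Answer: 121,144 144,142 142,139 139,38 38,80 80,241

Derivation:
Round 1 (k=39): L=121 R=144
Round 2 (k=7): L=144 R=142
Round 3 (k=38): L=142 R=139
Round 4 (k=3): L=139 R=38
Round 5 (k=46): L=38 R=80
Round 6 (k=25): L=80 R=241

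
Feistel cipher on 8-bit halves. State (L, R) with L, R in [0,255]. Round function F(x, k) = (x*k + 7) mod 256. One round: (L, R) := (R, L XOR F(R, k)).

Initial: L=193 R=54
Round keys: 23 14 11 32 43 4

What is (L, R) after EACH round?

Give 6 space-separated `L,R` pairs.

Answer: 54,32 32,241 241,66 66,182 182,219 219,197

Derivation:
Round 1 (k=23): L=54 R=32
Round 2 (k=14): L=32 R=241
Round 3 (k=11): L=241 R=66
Round 4 (k=32): L=66 R=182
Round 5 (k=43): L=182 R=219
Round 6 (k=4): L=219 R=197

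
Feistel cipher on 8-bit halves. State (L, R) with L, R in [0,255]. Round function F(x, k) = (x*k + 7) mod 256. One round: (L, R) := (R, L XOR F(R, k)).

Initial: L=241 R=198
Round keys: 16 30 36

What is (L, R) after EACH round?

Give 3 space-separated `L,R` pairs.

Answer: 198,150 150,93 93,141

Derivation:
Round 1 (k=16): L=198 R=150
Round 2 (k=30): L=150 R=93
Round 3 (k=36): L=93 R=141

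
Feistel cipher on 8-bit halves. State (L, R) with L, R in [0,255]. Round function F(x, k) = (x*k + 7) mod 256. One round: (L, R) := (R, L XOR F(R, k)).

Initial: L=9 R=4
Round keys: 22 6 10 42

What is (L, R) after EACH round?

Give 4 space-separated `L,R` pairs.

Round 1 (k=22): L=4 R=86
Round 2 (k=6): L=86 R=15
Round 3 (k=10): L=15 R=203
Round 4 (k=42): L=203 R=90

Answer: 4,86 86,15 15,203 203,90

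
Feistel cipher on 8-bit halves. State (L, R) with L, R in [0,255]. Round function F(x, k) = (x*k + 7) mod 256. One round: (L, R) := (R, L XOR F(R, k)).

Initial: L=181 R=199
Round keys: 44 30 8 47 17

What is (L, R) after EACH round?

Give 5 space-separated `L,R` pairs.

Answer: 199,142 142,108 108,233 233,162 162,32

Derivation:
Round 1 (k=44): L=199 R=142
Round 2 (k=30): L=142 R=108
Round 3 (k=8): L=108 R=233
Round 4 (k=47): L=233 R=162
Round 5 (k=17): L=162 R=32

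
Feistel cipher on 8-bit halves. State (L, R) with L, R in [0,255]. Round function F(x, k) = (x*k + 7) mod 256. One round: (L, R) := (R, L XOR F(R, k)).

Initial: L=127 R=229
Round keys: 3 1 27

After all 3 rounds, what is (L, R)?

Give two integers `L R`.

Answer: 53 87

Derivation:
Round 1 (k=3): L=229 R=201
Round 2 (k=1): L=201 R=53
Round 3 (k=27): L=53 R=87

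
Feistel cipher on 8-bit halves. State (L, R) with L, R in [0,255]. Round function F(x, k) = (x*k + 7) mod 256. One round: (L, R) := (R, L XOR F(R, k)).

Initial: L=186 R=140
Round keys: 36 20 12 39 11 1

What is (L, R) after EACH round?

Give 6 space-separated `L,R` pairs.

Answer: 140,13 13,135 135,86 86,166 166,127 127,32

Derivation:
Round 1 (k=36): L=140 R=13
Round 2 (k=20): L=13 R=135
Round 3 (k=12): L=135 R=86
Round 4 (k=39): L=86 R=166
Round 5 (k=11): L=166 R=127
Round 6 (k=1): L=127 R=32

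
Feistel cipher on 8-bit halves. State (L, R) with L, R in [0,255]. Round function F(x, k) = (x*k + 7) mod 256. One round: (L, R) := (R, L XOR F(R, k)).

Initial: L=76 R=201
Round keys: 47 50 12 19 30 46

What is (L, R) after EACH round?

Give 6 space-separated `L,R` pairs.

Answer: 201,162 162,98 98,61 61,236 236,146 146,175

Derivation:
Round 1 (k=47): L=201 R=162
Round 2 (k=50): L=162 R=98
Round 3 (k=12): L=98 R=61
Round 4 (k=19): L=61 R=236
Round 5 (k=30): L=236 R=146
Round 6 (k=46): L=146 R=175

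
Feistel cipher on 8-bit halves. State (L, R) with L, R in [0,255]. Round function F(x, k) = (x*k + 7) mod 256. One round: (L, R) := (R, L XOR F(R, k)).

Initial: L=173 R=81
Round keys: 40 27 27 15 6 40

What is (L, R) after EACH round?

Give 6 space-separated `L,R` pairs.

Answer: 81,2 2,108 108,105 105,66 66,250 250,85

Derivation:
Round 1 (k=40): L=81 R=2
Round 2 (k=27): L=2 R=108
Round 3 (k=27): L=108 R=105
Round 4 (k=15): L=105 R=66
Round 5 (k=6): L=66 R=250
Round 6 (k=40): L=250 R=85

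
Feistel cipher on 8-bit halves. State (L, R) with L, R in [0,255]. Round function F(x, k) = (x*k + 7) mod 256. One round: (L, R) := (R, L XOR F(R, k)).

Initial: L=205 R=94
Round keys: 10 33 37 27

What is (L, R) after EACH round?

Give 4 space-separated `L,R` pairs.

Round 1 (k=10): L=94 R=126
Round 2 (k=33): L=126 R=27
Round 3 (k=37): L=27 R=144
Round 4 (k=27): L=144 R=44

Answer: 94,126 126,27 27,144 144,44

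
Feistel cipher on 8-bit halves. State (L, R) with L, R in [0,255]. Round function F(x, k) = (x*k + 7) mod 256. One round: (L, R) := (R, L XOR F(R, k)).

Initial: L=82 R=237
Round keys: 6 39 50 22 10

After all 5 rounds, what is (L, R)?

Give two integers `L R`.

Answer: 254 85

Derivation:
Round 1 (k=6): L=237 R=199
Round 2 (k=39): L=199 R=181
Round 3 (k=50): L=181 R=166
Round 4 (k=22): L=166 R=254
Round 5 (k=10): L=254 R=85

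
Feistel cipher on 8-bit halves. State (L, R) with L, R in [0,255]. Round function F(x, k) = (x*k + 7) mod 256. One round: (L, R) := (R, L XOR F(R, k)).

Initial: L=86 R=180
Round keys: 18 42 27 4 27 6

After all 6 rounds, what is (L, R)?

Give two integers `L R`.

Answer: 126 141

Derivation:
Round 1 (k=18): L=180 R=249
Round 2 (k=42): L=249 R=85
Round 3 (k=27): L=85 R=7
Round 4 (k=4): L=7 R=118
Round 5 (k=27): L=118 R=126
Round 6 (k=6): L=126 R=141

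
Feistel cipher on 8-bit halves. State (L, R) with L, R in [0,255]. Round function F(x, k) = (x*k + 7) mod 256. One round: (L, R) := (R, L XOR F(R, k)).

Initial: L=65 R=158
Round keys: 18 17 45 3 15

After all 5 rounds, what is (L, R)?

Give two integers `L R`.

Answer: 64 183

Derivation:
Round 1 (k=18): L=158 R=98
Round 2 (k=17): L=98 R=23
Round 3 (k=45): L=23 R=112
Round 4 (k=3): L=112 R=64
Round 5 (k=15): L=64 R=183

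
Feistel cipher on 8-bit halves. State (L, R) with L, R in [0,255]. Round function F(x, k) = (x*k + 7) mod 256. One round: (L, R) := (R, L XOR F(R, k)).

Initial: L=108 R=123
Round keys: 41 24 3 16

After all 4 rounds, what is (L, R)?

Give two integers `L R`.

Answer: 157 187

Derivation:
Round 1 (k=41): L=123 R=214
Round 2 (k=24): L=214 R=108
Round 3 (k=3): L=108 R=157
Round 4 (k=16): L=157 R=187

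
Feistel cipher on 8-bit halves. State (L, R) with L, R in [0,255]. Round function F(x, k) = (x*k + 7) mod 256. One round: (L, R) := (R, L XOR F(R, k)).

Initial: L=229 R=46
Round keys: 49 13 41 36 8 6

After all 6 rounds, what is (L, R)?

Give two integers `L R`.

Answer: 143 223

Derivation:
Round 1 (k=49): L=46 R=48
Round 2 (k=13): L=48 R=89
Round 3 (k=41): L=89 R=120
Round 4 (k=36): L=120 R=190
Round 5 (k=8): L=190 R=143
Round 6 (k=6): L=143 R=223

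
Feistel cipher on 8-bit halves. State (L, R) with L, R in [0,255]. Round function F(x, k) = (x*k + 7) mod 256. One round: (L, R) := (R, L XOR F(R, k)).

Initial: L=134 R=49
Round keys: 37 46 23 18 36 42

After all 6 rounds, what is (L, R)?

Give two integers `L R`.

Round 1 (k=37): L=49 R=154
Round 2 (k=46): L=154 R=130
Round 3 (k=23): L=130 R=47
Round 4 (k=18): L=47 R=215
Round 5 (k=36): L=215 R=108
Round 6 (k=42): L=108 R=104

Answer: 108 104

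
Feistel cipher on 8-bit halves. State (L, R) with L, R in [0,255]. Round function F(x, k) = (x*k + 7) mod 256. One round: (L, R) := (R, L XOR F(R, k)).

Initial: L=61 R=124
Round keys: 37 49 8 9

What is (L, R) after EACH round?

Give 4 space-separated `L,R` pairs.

Answer: 124,206 206,9 9,129 129,153

Derivation:
Round 1 (k=37): L=124 R=206
Round 2 (k=49): L=206 R=9
Round 3 (k=8): L=9 R=129
Round 4 (k=9): L=129 R=153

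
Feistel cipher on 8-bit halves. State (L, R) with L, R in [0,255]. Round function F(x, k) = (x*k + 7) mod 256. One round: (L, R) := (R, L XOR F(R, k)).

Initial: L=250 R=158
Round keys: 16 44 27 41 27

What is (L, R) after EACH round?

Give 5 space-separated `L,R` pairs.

Answer: 158,29 29,157 157,139 139,215 215,63

Derivation:
Round 1 (k=16): L=158 R=29
Round 2 (k=44): L=29 R=157
Round 3 (k=27): L=157 R=139
Round 4 (k=41): L=139 R=215
Round 5 (k=27): L=215 R=63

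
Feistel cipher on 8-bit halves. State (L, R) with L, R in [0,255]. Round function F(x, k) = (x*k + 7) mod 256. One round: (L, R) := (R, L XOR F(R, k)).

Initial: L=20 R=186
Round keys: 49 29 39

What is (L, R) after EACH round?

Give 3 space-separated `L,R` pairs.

Round 1 (k=49): L=186 R=181
Round 2 (k=29): L=181 R=50
Round 3 (k=39): L=50 R=16

Answer: 186,181 181,50 50,16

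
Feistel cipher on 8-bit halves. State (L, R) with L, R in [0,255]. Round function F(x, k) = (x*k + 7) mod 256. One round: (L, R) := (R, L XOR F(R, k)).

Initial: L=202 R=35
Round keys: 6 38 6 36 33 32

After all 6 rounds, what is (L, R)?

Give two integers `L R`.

Round 1 (k=6): L=35 R=19
Round 2 (k=38): L=19 R=250
Round 3 (k=6): L=250 R=240
Round 4 (k=36): L=240 R=61
Round 5 (k=33): L=61 R=20
Round 6 (k=32): L=20 R=186

Answer: 20 186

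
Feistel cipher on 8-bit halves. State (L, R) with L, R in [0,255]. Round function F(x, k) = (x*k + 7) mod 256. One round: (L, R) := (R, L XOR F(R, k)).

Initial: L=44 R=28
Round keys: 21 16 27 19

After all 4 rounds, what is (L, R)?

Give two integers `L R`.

Round 1 (k=21): L=28 R=127
Round 2 (k=16): L=127 R=235
Round 3 (k=27): L=235 R=175
Round 4 (k=19): L=175 R=239

Answer: 175 239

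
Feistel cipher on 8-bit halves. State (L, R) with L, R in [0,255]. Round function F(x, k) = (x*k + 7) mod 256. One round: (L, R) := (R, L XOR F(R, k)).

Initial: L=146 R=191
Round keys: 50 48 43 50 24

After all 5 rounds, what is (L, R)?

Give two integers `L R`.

Round 1 (k=50): L=191 R=199
Round 2 (k=48): L=199 R=232
Round 3 (k=43): L=232 R=56
Round 4 (k=50): L=56 R=31
Round 5 (k=24): L=31 R=215

Answer: 31 215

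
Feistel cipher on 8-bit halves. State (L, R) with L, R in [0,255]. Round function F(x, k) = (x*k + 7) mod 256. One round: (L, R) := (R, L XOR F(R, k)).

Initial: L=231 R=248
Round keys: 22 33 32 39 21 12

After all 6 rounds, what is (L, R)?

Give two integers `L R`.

Round 1 (k=22): L=248 R=176
Round 2 (k=33): L=176 R=79
Round 3 (k=32): L=79 R=87
Round 4 (k=39): L=87 R=7
Round 5 (k=21): L=7 R=205
Round 6 (k=12): L=205 R=164

Answer: 205 164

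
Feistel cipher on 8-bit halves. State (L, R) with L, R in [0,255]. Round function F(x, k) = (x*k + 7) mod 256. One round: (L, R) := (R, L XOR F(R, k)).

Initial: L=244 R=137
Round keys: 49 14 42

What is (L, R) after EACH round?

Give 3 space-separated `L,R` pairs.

Round 1 (k=49): L=137 R=180
Round 2 (k=14): L=180 R=86
Round 3 (k=42): L=86 R=151

Answer: 137,180 180,86 86,151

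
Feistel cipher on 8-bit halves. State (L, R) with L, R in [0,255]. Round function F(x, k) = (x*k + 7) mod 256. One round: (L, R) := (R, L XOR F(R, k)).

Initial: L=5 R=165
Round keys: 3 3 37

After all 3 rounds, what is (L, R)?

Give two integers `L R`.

Round 1 (k=3): L=165 R=243
Round 2 (k=3): L=243 R=69
Round 3 (k=37): L=69 R=243

Answer: 69 243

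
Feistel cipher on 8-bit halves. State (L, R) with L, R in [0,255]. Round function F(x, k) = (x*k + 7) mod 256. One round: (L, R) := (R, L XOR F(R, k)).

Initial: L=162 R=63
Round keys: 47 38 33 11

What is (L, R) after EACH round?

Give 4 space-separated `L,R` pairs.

Round 1 (k=47): L=63 R=58
Round 2 (k=38): L=58 R=156
Round 3 (k=33): L=156 R=25
Round 4 (k=11): L=25 R=134

Answer: 63,58 58,156 156,25 25,134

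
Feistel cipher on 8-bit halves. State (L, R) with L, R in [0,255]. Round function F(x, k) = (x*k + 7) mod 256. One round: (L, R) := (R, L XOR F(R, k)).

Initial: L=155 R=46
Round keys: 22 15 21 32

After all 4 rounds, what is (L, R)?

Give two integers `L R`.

Round 1 (k=22): L=46 R=96
Round 2 (k=15): L=96 R=137
Round 3 (k=21): L=137 R=36
Round 4 (k=32): L=36 R=14

Answer: 36 14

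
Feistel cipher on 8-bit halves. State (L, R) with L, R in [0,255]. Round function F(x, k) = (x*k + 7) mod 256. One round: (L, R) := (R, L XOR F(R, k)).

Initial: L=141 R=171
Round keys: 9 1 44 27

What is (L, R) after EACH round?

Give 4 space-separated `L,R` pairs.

Round 1 (k=9): L=171 R=135
Round 2 (k=1): L=135 R=37
Round 3 (k=44): L=37 R=228
Round 4 (k=27): L=228 R=54

Answer: 171,135 135,37 37,228 228,54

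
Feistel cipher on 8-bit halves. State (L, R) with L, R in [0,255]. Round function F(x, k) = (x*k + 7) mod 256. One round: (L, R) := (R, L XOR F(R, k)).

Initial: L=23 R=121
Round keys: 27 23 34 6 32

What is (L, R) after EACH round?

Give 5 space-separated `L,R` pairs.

Answer: 121,221 221,155 155,64 64,28 28,199

Derivation:
Round 1 (k=27): L=121 R=221
Round 2 (k=23): L=221 R=155
Round 3 (k=34): L=155 R=64
Round 4 (k=6): L=64 R=28
Round 5 (k=32): L=28 R=199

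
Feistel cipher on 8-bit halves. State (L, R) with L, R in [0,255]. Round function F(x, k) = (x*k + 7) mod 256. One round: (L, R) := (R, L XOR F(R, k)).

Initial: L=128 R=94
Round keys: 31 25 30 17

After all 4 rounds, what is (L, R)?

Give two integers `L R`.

Round 1 (k=31): L=94 R=233
Round 2 (k=25): L=233 R=150
Round 3 (k=30): L=150 R=114
Round 4 (k=17): L=114 R=15

Answer: 114 15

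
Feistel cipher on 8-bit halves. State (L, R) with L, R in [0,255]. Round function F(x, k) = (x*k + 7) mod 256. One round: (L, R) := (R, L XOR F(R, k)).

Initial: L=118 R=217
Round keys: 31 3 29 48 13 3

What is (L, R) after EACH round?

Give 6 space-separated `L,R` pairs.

Round 1 (k=31): L=217 R=56
Round 2 (k=3): L=56 R=118
Round 3 (k=29): L=118 R=93
Round 4 (k=48): L=93 R=1
Round 5 (k=13): L=1 R=73
Round 6 (k=3): L=73 R=227

Answer: 217,56 56,118 118,93 93,1 1,73 73,227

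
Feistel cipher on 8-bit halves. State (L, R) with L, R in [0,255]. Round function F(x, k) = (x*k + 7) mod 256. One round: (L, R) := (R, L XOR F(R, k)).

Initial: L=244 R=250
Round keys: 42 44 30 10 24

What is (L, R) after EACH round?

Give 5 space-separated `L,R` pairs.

Round 1 (k=42): L=250 R=255
Round 2 (k=44): L=255 R=33
Round 3 (k=30): L=33 R=26
Round 4 (k=10): L=26 R=42
Round 5 (k=24): L=42 R=237

Answer: 250,255 255,33 33,26 26,42 42,237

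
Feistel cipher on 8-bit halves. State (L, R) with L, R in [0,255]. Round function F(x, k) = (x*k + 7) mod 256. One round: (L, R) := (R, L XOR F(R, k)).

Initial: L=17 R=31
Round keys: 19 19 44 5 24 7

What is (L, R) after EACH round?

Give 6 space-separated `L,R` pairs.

Round 1 (k=19): L=31 R=69
Round 2 (k=19): L=69 R=57
Round 3 (k=44): L=57 R=150
Round 4 (k=5): L=150 R=204
Round 5 (k=24): L=204 R=177
Round 6 (k=7): L=177 R=18

Answer: 31,69 69,57 57,150 150,204 204,177 177,18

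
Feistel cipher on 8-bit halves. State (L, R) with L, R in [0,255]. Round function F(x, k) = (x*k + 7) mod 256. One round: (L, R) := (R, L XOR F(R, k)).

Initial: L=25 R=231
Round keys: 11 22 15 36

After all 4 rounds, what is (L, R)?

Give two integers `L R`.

Round 1 (k=11): L=231 R=237
Round 2 (k=22): L=237 R=130
Round 3 (k=15): L=130 R=72
Round 4 (k=36): L=72 R=165

Answer: 72 165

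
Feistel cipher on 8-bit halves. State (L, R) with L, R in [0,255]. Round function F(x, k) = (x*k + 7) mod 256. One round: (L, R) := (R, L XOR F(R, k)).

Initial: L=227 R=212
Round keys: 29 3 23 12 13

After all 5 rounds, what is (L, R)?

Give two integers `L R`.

Answer: 252 159

Derivation:
Round 1 (k=29): L=212 R=232
Round 2 (k=3): L=232 R=107
Round 3 (k=23): L=107 R=76
Round 4 (k=12): L=76 R=252
Round 5 (k=13): L=252 R=159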